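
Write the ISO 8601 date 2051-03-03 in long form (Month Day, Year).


ISO 2051-03-03 parses as year=2051, month=03, day=03
Month 3 -> March

March 3, 2051


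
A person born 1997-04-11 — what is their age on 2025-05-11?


Birth: 1997-04-11
Reference: 2025-05-11
Year difference: 2025 - 1997 = 28

28 years old


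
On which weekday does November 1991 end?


November 1991 has 30 days
Anchor: Jan 1, 1991. With p = 1991 - 1 = 1990: (p + p//4 - p//100 + p//400) mod 7 = (1990 + 497 - 19 + 4) mod 7 = 2472 mod 7 = 1 -> Tuesday (Mon=0 ... Sun=6)
Days before November (Jan-Oct): 304; November 1 index = (1 + 304) mod 7 = 4 -> Friday
Last day offset: 30 - 1 = 29 days
Weekday index = (4 + 29) mod 7 = 5

Saturday, November 30


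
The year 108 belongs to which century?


Century = (year - 1) // 100 + 1
= (108 - 1) // 100 + 1
= 107 // 100 + 1
= 1 + 1

2nd century


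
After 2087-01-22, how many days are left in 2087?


Day of year: 22 of 365
Remaining = 365 - 22

343 days


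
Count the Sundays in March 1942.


March 1942 has 31 days
Anchor: Jan 1, 1942. With p = 1942 - 1 = 1941: (p + p//4 - p//100 + p//400) mod 7 = (1941 + 485 - 19 + 4) mod 7 = 2411 mod 7 = 3 -> Thursday (Mon=0 ... Sun=6)
Days before March (Jan-Feb): 59; March 1 index = (3 + 59) mod 7 = 6 -> Sunday
First Sunday is March 1
Sundays: 1, 8, 15, 22, 29

5 Sundays


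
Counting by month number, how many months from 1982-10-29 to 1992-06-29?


From October 1982 to June 1992
10 years * 12 = 120 months, minus 4 months = 116

116 months


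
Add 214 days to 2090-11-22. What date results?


Start: 2090-11-22, add 214 days
November 2090 has 30 days: 30 - 22 = 8 days to November 30 -> 206 left
December 2090 has 31 days -> 175 left
January 2091 has 31 days -> 144 left
February 2091 has 28 days -> 116 left
March 2091 has 31 days -> 85 left
April 2091 has 30 days -> 55 left
May 2091 has 31 days -> 24 left
June 2091: 24 <= 30 -> lands on June 24

Result: 2091-06-24


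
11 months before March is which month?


March is month 3
3 - 11 = -8; wrap: -8 + 12 = 4

April


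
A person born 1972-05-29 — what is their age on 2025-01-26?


Birth: 1972-05-29
Reference: 2025-01-26
Year difference: 2025 - 1972 = 53
Birthday not yet reached in 2025, subtract 1

52 years old


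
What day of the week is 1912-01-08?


Date: January 8, 1912
Anchor: Jan 1, 1912. With p = 1912 - 1 = 1911: (p + p//4 - p//100 + p//400) mod 7 = (1911 + 477 - 19 + 4) mod 7 = 2373 mod 7 = 0 -> Monday (Mon=0 ... Sun=6)
Days into year = 8 - 1 = 7
Weekday index = (0 + 7) mod 7 = 0

Day of the week: Monday


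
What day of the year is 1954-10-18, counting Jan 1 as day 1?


Date: October 18, 1954
Days in months 1 through 9: 273
Plus 18 days in October

Day of year: 291


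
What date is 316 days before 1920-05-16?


Start: 1920-05-16, subtract 316 days
Back 16 days from May 16 reaches April 30, 1920 -> 300 left
April 1920 has 30 days -> back to March 31, 1920 -> 270 left
March 1920 has 31 days -> back to February 29, 1920 -> 239 left
February 1920 has 29 days -> back to January 31, 1920 -> 210 left
January 1920 has 31 days -> back to December 31, 1919 -> 179 left
December 1919 has 31 days -> back to November 30, 1919 -> 148 left
November 1919 has 30 days -> back to October 31, 1919 -> 118 left
October 1919 has 31 days -> back to September 30, 1919 -> 87 left
September 1919 has 30 days -> back to August 31, 1919 -> 57 left
August 1919 has 31 days -> back to July 31, 1919 -> 26 left
July 1919: 31 - 26 = 5 -> lands on July 5

Result: 1919-07-05


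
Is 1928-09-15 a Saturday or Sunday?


Anchor: Jan 1, 1928. With p = 1928 - 1 = 1927: (p + p//4 - p//100 + p//400) mod 7 = (1927 + 481 - 19 + 4) mod 7 = 2393 mod 7 = 6 -> Sunday (Mon=0 ... Sun=6)
Day of year: 259; offset = 258
Weekday index = (6 + 258) mod 7 = 5 -> Saturday
Weekend days: Saturday, Sunday

Yes


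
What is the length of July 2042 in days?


July 2042

31 days


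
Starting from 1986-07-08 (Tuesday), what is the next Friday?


Current: Tuesday
Target: Friday
Days ahead: 3

Next Friday: 1986-07-11


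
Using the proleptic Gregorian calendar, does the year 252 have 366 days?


Gregorian leap year rule: divisible by 4, but not by 100, unless also by 400.
252 is divisible by 4 but not 100 -> leap year

Yes


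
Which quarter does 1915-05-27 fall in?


Month: May (month 5)
Q1: Jan-Mar, Q2: Apr-Jun, Q3: Jul-Sep, Q4: Oct-Dec

Q2


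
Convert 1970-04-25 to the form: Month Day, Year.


ISO 1970-04-25 parses as year=1970, month=04, day=25
Month 4 -> April

April 25, 1970


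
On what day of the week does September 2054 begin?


Target: September 1, 2054
Anchor: Jan 1, 2054. With p = 2054 - 1 = 2053: (p + p//4 - p//100 + p//400) mod 7 = (2053 + 513 - 20 + 5) mod 7 = 2551 mod 7 = 3 -> Thursday (Mon=0 ... Sun=6)
Days before September (Jan-Aug): 243 days
Weekday index = (3 + 243) mod 7 = 1

Tuesday


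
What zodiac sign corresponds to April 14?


Date: April 14
Conventional tropical zodiac dates: Aries from March 21 onward; Taurus starts April 20
April 14 falls within the Aries range

Aries


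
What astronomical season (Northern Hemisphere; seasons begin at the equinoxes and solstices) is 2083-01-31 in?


Date: January 31
Astronomical Winter (approx.; exact equinox/solstice day varies by year): December 21 to March 19
January 31 falls within the Winter window

Winter


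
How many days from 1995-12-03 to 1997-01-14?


From 1995-12-03 to 1997-01-14
1995-12-03: days before December = 31 + 28 + 31 + 30 + 31 + 30 + 31 + 31 + 30 + 31 + 30 = 334 (1995 is not a leap year); day of year = 334 + 3 = 337
1997-01-14: day of year = 14
Rest of 1995: 365 - 337 = 28
Full years 1996 (366): 366
Total = 28 + 366 + 14 = 408

408 days


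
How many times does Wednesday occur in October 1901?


October 1901 has 31 days
Anchor: Jan 1, 1901. With p = 1901 - 1 = 1900: (p + p//4 - p//100 + p//400) mod 7 = (1900 + 475 - 19 + 4) mod 7 = 2360 mod 7 = 1 -> Tuesday (Mon=0 ... Sun=6)
Days before October (Jan-Sep): 273; October 1 index = (1 + 273) mod 7 = 1 -> Tuesday
First Wednesday is October 2
Wednesdays: 2, 9, 16, 23, 30

5 Wednesdays


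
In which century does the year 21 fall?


Century = (year - 1) // 100 + 1
= (21 - 1) // 100 + 1
= 20 // 100 + 1
= 0 + 1

1st century


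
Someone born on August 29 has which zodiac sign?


Date: August 29
Conventional tropical zodiac dates: Virgo from August 23 onward; Libra starts September 23
August 29 falls within the Virgo range

Virgo


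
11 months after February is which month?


February is month 2
2 + 11 = 13; wrap: 13 - 12 = 1

January


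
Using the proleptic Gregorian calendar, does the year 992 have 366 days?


Gregorian leap year rule: divisible by 4, but not by 100, unless also by 400.
992 is divisible by 4 but not 100 -> leap year

Yes


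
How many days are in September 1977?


September 1977

30 days


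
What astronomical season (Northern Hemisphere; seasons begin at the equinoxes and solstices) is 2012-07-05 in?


Date: July 5
Astronomical Summer (approx.; exact equinox/solstice day varies by year): June 21 to September 21
July 5 falls within the Summer window

Summer


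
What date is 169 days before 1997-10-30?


Start: 1997-10-30, subtract 169 days
Back 30 days from October 30 reaches September 30, 1997 -> 139 left
September 1997 has 30 days -> back to August 31, 1997 -> 109 left
August 1997 has 31 days -> back to July 31, 1997 -> 78 left
July 1997 has 31 days -> back to June 30, 1997 -> 47 left
June 1997 has 30 days -> back to May 31, 1997 -> 17 left
May 1997: 31 - 17 = 14 -> lands on May 14

Result: 1997-05-14


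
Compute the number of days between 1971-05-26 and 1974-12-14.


From 1971-05-26 to 1974-12-14
1971-05-26: days before May = 31 + 28 + 31 + 30 = 120 (1971 is not a leap year); day of year = 120 + 26 = 146
1974-12-14: days before December = 31 + 28 + 31 + 30 + 31 + 30 + 31 + 31 + 30 + 31 + 30 = 334 (1974 is not a leap year); day of year = 334 + 14 = 348
Rest of 1971: 365 - 146 = 219
Full years 1972 (366), 1973 (365): 731
Total = 219 + 731 + 348 = 1298

1298 days


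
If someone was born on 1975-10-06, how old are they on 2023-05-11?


Birth: 1975-10-06
Reference: 2023-05-11
Year difference: 2023 - 1975 = 48
Birthday not yet reached in 2023, subtract 1

47 years old


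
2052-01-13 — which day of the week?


Date: January 13, 2052
Anchor: Jan 1, 2052. With p = 2052 - 1 = 2051: (p + p//4 - p//100 + p//400) mod 7 = (2051 + 512 - 20 + 5) mod 7 = 2548 mod 7 = 0 -> Monday (Mon=0 ... Sun=6)
Days into year = 13 - 1 = 12
Weekday index = (0 + 12) mod 7 = 5

Day of the week: Saturday


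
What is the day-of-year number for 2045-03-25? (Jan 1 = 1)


Date: March 25, 2045
Days in months 1 through 2: 59
Plus 25 days in March

Day of year: 84


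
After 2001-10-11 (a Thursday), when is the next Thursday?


Current: Thursday
Target: Thursday
Days ahead: 7

Next Thursday: 2001-10-18


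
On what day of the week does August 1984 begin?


Target: August 1, 1984
Anchor: Jan 1, 1984. With p = 1984 - 1 = 1983: (p + p//4 - p//100 + p//400) mod 7 = (1983 + 495 - 19 + 4) mod 7 = 2463 mod 7 = 6 -> Sunday (Mon=0 ... Sun=6)
Days before August (Jan-Jul): 213 days
Weekday index = (6 + 213) mod 7 = 2

Wednesday


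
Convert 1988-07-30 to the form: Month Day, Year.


ISO 1988-07-30 parses as year=1988, month=07, day=30
Month 7 -> July

July 30, 1988


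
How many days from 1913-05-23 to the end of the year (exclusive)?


Day of year: 143 of 365
Remaining = 365 - 143

222 days


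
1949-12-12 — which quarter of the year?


Month: December (month 12)
Q1: Jan-Mar, Q2: Apr-Jun, Q3: Jul-Sep, Q4: Oct-Dec

Q4


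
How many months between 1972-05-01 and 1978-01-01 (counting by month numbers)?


From May 1972 to January 1978
6 years * 12 = 72 months, minus 4 months = 68

68 months


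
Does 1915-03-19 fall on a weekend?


Anchor: Jan 1, 1915. With p = 1915 - 1 = 1914: (p + p//4 - p//100 + p//400) mod 7 = (1914 + 478 - 19 + 4) mod 7 = 2377 mod 7 = 4 -> Friday (Mon=0 ... Sun=6)
Day of year: 78; offset = 77
Weekday index = (4 + 77) mod 7 = 4 -> Friday
Weekend days: Saturday, Sunday

No


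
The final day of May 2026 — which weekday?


May 2026 has 31 days
Anchor: Jan 1, 2026. With p = 2026 - 1 = 2025: (p + p//4 - p//100 + p//400) mod 7 = (2025 + 506 - 20 + 5) mod 7 = 2516 mod 7 = 3 -> Thursday (Mon=0 ... Sun=6)
Days before May (Jan-Apr): 120; May 1 index = (3 + 120) mod 7 = 4 -> Friday
Last day offset: 31 - 1 = 30 days
Weekday index = (4 + 30) mod 7 = 6

Sunday, May 31


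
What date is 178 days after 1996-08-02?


Start: 1996-08-02, add 178 days
August 1996 has 31 days: 31 - 2 = 29 days to August 31 -> 149 left
September 1996 has 30 days -> 119 left
October 1996 has 31 days -> 88 left
November 1996 has 30 days -> 58 left
December 1996 has 31 days -> 27 left
January 1997: 27 <= 31 -> lands on January 27

Result: 1997-01-27


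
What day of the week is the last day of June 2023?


June 2023 has 30 days
Anchor: Jan 1, 2023. With p = 2023 - 1 = 2022: (p + p//4 - p//100 + p//400) mod 7 = (2022 + 505 - 20 + 5) mod 7 = 2512 mod 7 = 6 -> Sunday (Mon=0 ... Sun=6)
Days before June (Jan-May): 151; June 1 index = (6 + 151) mod 7 = 3 -> Thursday
Last day offset: 30 - 1 = 29 days
Weekday index = (3 + 29) mod 7 = 4

Friday, June 30


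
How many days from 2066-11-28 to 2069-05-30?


From 2066-11-28 to 2069-05-30
2066-11-28: days before November = 31 + 28 + 31 + 30 + 31 + 30 + 31 + 31 + 30 + 31 = 304 (2066 is not a leap year); day of year = 304 + 28 = 332
2069-05-30: days before May = 31 + 28 + 31 + 30 = 120 (2069 is not a leap year); day of year = 120 + 30 = 150
Rest of 2066: 365 - 332 = 33
Full years 2067 (365), 2068 (366): 731
Total = 33 + 731 + 150 = 914

914 days


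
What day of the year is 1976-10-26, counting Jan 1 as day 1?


Date: October 26, 1976
Days in months 1 through 9: 274
Plus 26 days in October

Day of year: 300


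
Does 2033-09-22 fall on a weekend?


Anchor: Jan 1, 2033. With p = 2033 - 1 = 2032: (p + p//4 - p//100 + p//400) mod 7 = (2032 + 508 - 20 + 5) mod 7 = 2525 mod 7 = 5 -> Saturday (Mon=0 ... Sun=6)
Day of year: 265; offset = 264
Weekday index = (5 + 264) mod 7 = 3 -> Thursday
Weekend days: Saturday, Sunday

No


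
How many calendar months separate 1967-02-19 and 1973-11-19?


From February 1967 to November 1973
6 years * 12 = 72 months, plus 9 months = 81

81 months


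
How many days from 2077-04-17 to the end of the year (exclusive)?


Day of year: 107 of 365
Remaining = 365 - 107

258 days


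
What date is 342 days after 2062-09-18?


Start: 2062-09-18, add 342 days
September 2062 has 30 days: 30 - 18 = 12 days to September 30 -> 330 left
October 2062 has 31 days -> 299 left
November 2062 has 30 days -> 269 left
December 2062 has 31 days -> 238 left
January 2063 has 31 days -> 207 left
February 2063 has 28 days -> 179 left
March 2063 has 31 days -> 148 left
April 2063 has 30 days -> 118 left
May 2063 has 31 days -> 87 left
June 2063 has 30 days -> 57 left
July 2063 has 31 days -> 26 left
August 2063: 26 <= 31 -> lands on August 26

Result: 2063-08-26


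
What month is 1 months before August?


August is month 8
8 - 1 = 7

July


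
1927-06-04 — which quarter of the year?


Month: June (month 6)
Q1: Jan-Mar, Q2: Apr-Jun, Q3: Jul-Sep, Q4: Oct-Dec

Q2


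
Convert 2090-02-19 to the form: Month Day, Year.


ISO 2090-02-19 parses as year=2090, month=02, day=19
Month 2 -> February

February 19, 2090


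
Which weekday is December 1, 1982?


Target: December 1, 1982
Anchor: Jan 1, 1982. With p = 1982 - 1 = 1981: (p + p//4 - p//100 + p//400) mod 7 = (1981 + 495 - 19 + 4) mod 7 = 2461 mod 7 = 4 -> Friday (Mon=0 ... Sun=6)
Days before December (Jan-Nov): 334 days
Weekday index = (4 + 334) mod 7 = 2

Wednesday


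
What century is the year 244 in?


Century = (year - 1) // 100 + 1
= (244 - 1) // 100 + 1
= 243 // 100 + 1
= 2 + 1

3rd century


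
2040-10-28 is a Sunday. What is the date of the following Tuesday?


Current: Sunday
Target: Tuesday
Days ahead: 2

Next Tuesday: 2040-10-30


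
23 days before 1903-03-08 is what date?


Start: 1903-03-08, subtract 23 days
Back 8 days from March 8 reaches February 28, 1903 -> 15 left
February 1903: 28 - 15 = 13 -> lands on February 13

Result: 1903-02-13


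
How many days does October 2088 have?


October 2088

31 days


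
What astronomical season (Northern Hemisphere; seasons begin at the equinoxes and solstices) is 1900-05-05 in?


Date: May 5
Astronomical Spring (approx.; exact equinox/solstice day varies by year): March 20 to June 20
May 5 falls within the Spring window

Spring


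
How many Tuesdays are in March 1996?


March 1996 has 31 days
Anchor: Jan 1, 1996. With p = 1996 - 1 = 1995: (p + p//4 - p//100 + p//400) mod 7 = (1995 + 498 - 19 + 4) mod 7 = 2478 mod 7 = 0 -> Monday (Mon=0 ... Sun=6)
Days before March (Jan-Feb): 60; March 1 index = (0 + 60) mod 7 = 4 -> Friday
First Tuesday is March 5
Tuesdays: 5, 12, 19, 26

4 Tuesdays


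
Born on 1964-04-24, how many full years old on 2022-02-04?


Birth: 1964-04-24
Reference: 2022-02-04
Year difference: 2022 - 1964 = 58
Birthday not yet reached in 2022, subtract 1

57 years old


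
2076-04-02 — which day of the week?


Date: April 2, 2076
Anchor: Jan 1, 2076. With p = 2076 - 1 = 2075: (p + p//4 - p//100 + p//400) mod 7 = (2075 + 518 - 20 + 5) mod 7 = 2578 mod 7 = 2 -> Wednesday (Mon=0 ... Sun=6)
Days before April (Jan-Mar): 91; offset = 91 + 2 - 1 = 92
Weekday index = (2 + 92) mod 7 = 3

Day of the week: Thursday


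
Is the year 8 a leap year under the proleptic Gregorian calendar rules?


Gregorian leap year rule: divisible by 4, but not by 100, unless also by 400.
8 is divisible by 4 but not 100 -> leap year

Yes


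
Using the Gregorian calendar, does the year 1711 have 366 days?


Gregorian leap year rule: divisible by 4, but not by 100, unless also by 400.
1711 is not divisible by 4 -> not a leap year

No


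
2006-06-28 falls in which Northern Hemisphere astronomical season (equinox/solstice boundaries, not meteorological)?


Date: June 28
Astronomical Summer (approx.; exact equinox/solstice day varies by year): June 21 to September 21
June 28 falls within the Summer window

Summer


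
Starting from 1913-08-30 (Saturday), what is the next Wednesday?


Current: Saturday
Target: Wednesday
Days ahead: 4

Next Wednesday: 1913-09-03


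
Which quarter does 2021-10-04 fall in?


Month: October (month 10)
Q1: Jan-Mar, Q2: Apr-Jun, Q3: Jul-Sep, Q4: Oct-Dec

Q4


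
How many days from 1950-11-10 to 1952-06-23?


From 1950-11-10 to 1952-06-23
1950-11-10: days before November = 31 + 28 + 31 + 30 + 31 + 30 + 31 + 31 + 30 + 31 = 304 (1950 is not a leap year); day of year = 304 + 10 = 314
1952-06-23: days before June = 31 + 29 + 31 + 30 + 31 = 152 (1952 is a leap year); day of year = 152 + 23 = 175
Rest of 1950: 365 - 314 = 51
Full years 1951 (365): 365
Total = 51 + 365 + 175 = 591

591 days


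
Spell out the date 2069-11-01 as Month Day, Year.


ISO 2069-11-01 parses as year=2069, month=11, day=01
Month 11 -> November

November 1, 2069


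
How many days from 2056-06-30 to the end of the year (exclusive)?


Day of year: 182 of 366
Remaining = 366 - 182

184 days


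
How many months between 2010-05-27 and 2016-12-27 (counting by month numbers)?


From May 2010 to December 2016
6 years * 12 = 72 months, plus 7 months = 79

79 months


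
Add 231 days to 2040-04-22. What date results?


Start: 2040-04-22, add 231 days
April 2040 has 30 days: 30 - 22 = 8 days to April 30 -> 223 left
May 2040 has 31 days -> 192 left
June 2040 has 30 days -> 162 left
July 2040 has 31 days -> 131 left
August 2040 has 31 days -> 100 left
September 2040 has 30 days -> 70 left
October 2040 has 31 days -> 39 left
November 2040 has 30 days -> 9 left
December 2040: 9 <= 31 -> lands on December 9

Result: 2040-12-09


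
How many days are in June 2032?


June 2032

30 days


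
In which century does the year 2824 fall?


Century = (year - 1) // 100 + 1
= (2824 - 1) // 100 + 1
= 2823 // 100 + 1
= 28 + 1

29th century


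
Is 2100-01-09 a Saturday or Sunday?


Anchor: Jan 1, 2100. With p = 2100 - 1 = 2099: (p + p//4 - p//100 + p//400) mod 7 = (2099 + 524 - 20 + 5) mod 7 = 2608 mod 7 = 4 -> Friday (Mon=0 ... Sun=6)
Day of year: 9; offset = 8
Weekday index = (4 + 8) mod 7 = 5 -> Saturday
Weekend days: Saturday, Sunday

Yes


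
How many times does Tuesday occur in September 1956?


September 1956 has 30 days
Anchor: Jan 1, 1956. With p = 1956 - 1 = 1955: (p + p//4 - p//100 + p//400) mod 7 = (1955 + 488 - 19 + 4) mod 7 = 2428 mod 7 = 6 -> Sunday (Mon=0 ... Sun=6)
Days before September (Jan-Aug): 244; September 1 index = (6 + 244) mod 7 = 5 -> Saturday
First Tuesday is September 4
Tuesdays: 4, 11, 18, 25

4 Tuesdays


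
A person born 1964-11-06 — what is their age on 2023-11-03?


Birth: 1964-11-06
Reference: 2023-11-03
Year difference: 2023 - 1964 = 59
Birthday not yet reached in 2023, subtract 1

58 years old


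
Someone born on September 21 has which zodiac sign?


Date: September 21
Conventional tropical zodiac dates: Virgo from August 23 onward; Libra starts September 23
September 21 falls within the Virgo range

Virgo


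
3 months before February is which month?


February is month 2
2 - 3 = -1; wrap: -1 + 12 = 11

November


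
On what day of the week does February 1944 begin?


Target: February 1, 1944
Anchor: Jan 1, 1944. With p = 1944 - 1 = 1943: (p + p//4 - p//100 + p//400) mod 7 = (1943 + 485 - 19 + 4) mod 7 = 2413 mod 7 = 5 -> Saturday (Mon=0 ... Sun=6)
Days before February (Jan): 31 days
Weekday index = (5 + 31) mod 7 = 1

Tuesday


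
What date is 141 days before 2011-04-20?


Start: 2011-04-20, subtract 141 days
Back 20 days from April 20 reaches March 31, 2011 -> 121 left
March 2011 has 31 days -> back to February 28, 2011 -> 90 left
February 2011 has 28 days -> back to January 31, 2011 -> 62 left
January 2011 has 31 days -> back to December 31, 2010 -> 31 left
December 2010 has 31 days -> back to November 30, 2010 -> 0 left
November 2010: 30 - 0 = 30 -> lands on November 30

Result: 2010-11-30


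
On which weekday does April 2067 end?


April 2067 has 30 days
Anchor: Jan 1, 2067. With p = 2067 - 1 = 2066: (p + p//4 - p//100 + p//400) mod 7 = (2066 + 516 - 20 + 5) mod 7 = 2567 mod 7 = 5 -> Saturday (Mon=0 ... Sun=6)
Days before April (Jan-Mar): 90; April 1 index = (5 + 90) mod 7 = 4 -> Friday
Last day offset: 30 - 1 = 29 days
Weekday index = (4 + 29) mod 7 = 5

Saturday, April 30


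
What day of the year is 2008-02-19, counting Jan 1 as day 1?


Date: February 19, 2008
Days in months 1 through 1: 31
Plus 19 days in February

Day of year: 50


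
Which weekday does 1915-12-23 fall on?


Date: December 23, 1915
Anchor: Jan 1, 1915. With p = 1915 - 1 = 1914: (p + p//4 - p//100 + p//400) mod 7 = (1914 + 478 - 19 + 4) mod 7 = 2377 mod 7 = 4 -> Friday (Mon=0 ... Sun=6)
Days before December (Jan-Nov): 334; offset = 334 + 23 - 1 = 356
Weekday index = (4 + 356) mod 7 = 3

Day of the week: Thursday


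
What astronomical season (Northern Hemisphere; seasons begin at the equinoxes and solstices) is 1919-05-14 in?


Date: May 14
Astronomical Spring (approx.; exact equinox/solstice day varies by year): March 20 to June 20
May 14 falls within the Spring window

Spring


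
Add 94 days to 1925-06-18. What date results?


Start: 1925-06-18, add 94 days
June 1925 has 30 days: 30 - 18 = 12 days to June 30 -> 82 left
July 1925 has 31 days -> 51 left
August 1925 has 31 days -> 20 left
September 1925: 20 <= 30 -> lands on September 20

Result: 1925-09-20


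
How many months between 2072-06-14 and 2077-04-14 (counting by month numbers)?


From June 2072 to April 2077
5 years * 12 = 60 months, minus 2 months = 58

58 months


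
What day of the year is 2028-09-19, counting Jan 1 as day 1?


Date: September 19, 2028
Days in months 1 through 8: 244
Plus 19 days in September

Day of year: 263


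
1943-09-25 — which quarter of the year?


Month: September (month 9)
Q1: Jan-Mar, Q2: Apr-Jun, Q3: Jul-Sep, Q4: Oct-Dec

Q3


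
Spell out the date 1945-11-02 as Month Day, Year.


ISO 1945-11-02 parses as year=1945, month=11, day=02
Month 11 -> November

November 2, 1945


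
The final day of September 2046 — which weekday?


September 2046 has 30 days
Anchor: Jan 1, 2046. With p = 2046 - 1 = 2045: (p + p//4 - p//100 + p//400) mod 7 = (2045 + 511 - 20 + 5) mod 7 = 2541 mod 7 = 0 -> Monday (Mon=0 ... Sun=6)
Days before September (Jan-Aug): 243; September 1 index = (0 + 243) mod 7 = 5 -> Saturday
Last day offset: 30 - 1 = 29 days
Weekday index = (5 + 29) mod 7 = 6

Sunday, September 30


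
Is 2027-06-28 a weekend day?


Anchor: Jan 1, 2027. With p = 2027 - 1 = 2026: (p + p//4 - p//100 + p//400) mod 7 = (2026 + 506 - 20 + 5) mod 7 = 2517 mod 7 = 4 -> Friday (Mon=0 ... Sun=6)
Day of year: 179; offset = 178
Weekday index = (4 + 178) mod 7 = 0 -> Monday
Weekend days: Saturday, Sunday

No


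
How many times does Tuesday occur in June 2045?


June 2045 has 30 days
Anchor: Jan 1, 2045. With p = 2045 - 1 = 2044: (p + p//4 - p//100 + p//400) mod 7 = (2044 + 511 - 20 + 5) mod 7 = 2540 mod 7 = 6 -> Sunday (Mon=0 ... Sun=6)
Days before June (Jan-May): 151; June 1 index = (6 + 151) mod 7 = 3 -> Thursday
First Tuesday is June 6
Tuesdays: 6, 13, 20, 27

4 Tuesdays


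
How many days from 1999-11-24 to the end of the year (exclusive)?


Day of year: 328 of 365
Remaining = 365 - 328

37 days


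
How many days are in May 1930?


May 1930

31 days


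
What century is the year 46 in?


Century = (year - 1) // 100 + 1
= (46 - 1) // 100 + 1
= 45 // 100 + 1
= 0 + 1

1st century


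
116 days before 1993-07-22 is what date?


Start: 1993-07-22, subtract 116 days
Back 22 days from July 22 reaches June 30, 1993 -> 94 left
June 1993 has 30 days -> back to May 31, 1993 -> 64 left
May 1993 has 31 days -> back to April 30, 1993 -> 33 left
April 1993 has 30 days -> back to March 31, 1993 -> 3 left
March 1993: 31 - 3 = 28 -> lands on March 28

Result: 1993-03-28


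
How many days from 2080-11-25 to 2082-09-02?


From 2080-11-25 to 2082-09-02
2080-11-25: days before November = 31 + 29 + 31 + 30 + 31 + 30 + 31 + 31 + 30 + 31 = 305 (2080 is a leap year); day of year = 305 + 25 = 330
2082-09-02: days before September = 31 + 28 + 31 + 30 + 31 + 30 + 31 + 31 = 243 (2082 is not a leap year); day of year = 243 + 2 = 245
Rest of 2080: 366 - 330 = 36
Full years 2081 (365): 365
Total = 36 + 365 + 245 = 646

646 days


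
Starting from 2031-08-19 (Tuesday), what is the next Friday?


Current: Tuesday
Target: Friday
Days ahead: 3

Next Friday: 2031-08-22


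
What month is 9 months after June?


June is month 6
6 + 9 = 15; wrap: 15 - 12 = 3

March


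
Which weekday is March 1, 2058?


Target: March 1, 2058
Anchor: Jan 1, 2058. With p = 2058 - 1 = 2057: (p + p//4 - p//100 + p//400) mod 7 = (2057 + 514 - 20 + 5) mod 7 = 2556 mod 7 = 1 -> Tuesday (Mon=0 ... Sun=6)
Days before March (Jan-Feb): 59 days
Weekday index = (1 + 59) mod 7 = 4

Friday


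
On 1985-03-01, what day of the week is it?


Date: March 1, 1985
Anchor: Jan 1, 1985. With p = 1985 - 1 = 1984: (p + p//4 - p//100 + p//400) mod 7 = (1984 + 496 - 19 + 4) mod 7 = 2465 mod 7 = 1 -> Tuesday (Mon=0 ... Sun=6)
Days before March (Jan-Feb): 59; offset = 59 + 1 - 1 = 59
Weekday index = (1 + 59) mod 7 = 4

Day of the week: Friday


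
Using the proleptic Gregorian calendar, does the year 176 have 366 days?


Gregorian leap year rule: divisible by 4, but not by 100, unless also by 400.
176 is divisible by 4 but not 100 -> leap year

Yes


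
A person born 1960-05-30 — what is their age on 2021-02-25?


Birth: 1960-05-30
Reference: 2021-02-25
Year difference: 2021 - 1960 = 61
Birthday not yet reached in 2021, subtract 1

60 years old


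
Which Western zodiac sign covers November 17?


Date: November 17
Conventional tropical zodiac dates: Scorpio from October 23 onward; Sagittarius starts November 22
November 17 falls within the Scorpio range

Scorpio


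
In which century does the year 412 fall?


Century = (year - 1) // 100 + 1
= (412 - 1) // 100 + 1
= 411 // 100 + 1
= 4 + 1

5th century


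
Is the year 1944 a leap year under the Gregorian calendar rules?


Gregorian leap year rule: divisible by 4, but not by 100, unless also by 400.
1944 is divisible by 4 but not 100 -> leap year

Yes


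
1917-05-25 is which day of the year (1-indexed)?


Date: May 25, 1917
Days in months 1 through 4: 120
Plus 25 days in May

Day of year: 145


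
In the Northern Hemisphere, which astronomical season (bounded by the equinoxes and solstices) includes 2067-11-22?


Date: November 22
Astronomical Autumn (approx.; exact equinox/solstice day varies by year): September 22 to December 20
November 22 falls within the Autumn window

Autumn


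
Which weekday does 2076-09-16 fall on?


Date: September 16, 2076
Anchor: Jan 1, 2076. With p = 2076 - 1 = 2075: (p + p//4 - p//100 + p//400) mod 7 = (2075 + 518 - 20 + 5) mod 7 = 2578 mod 7 = 2 -> Wednesday (Mon=0 ... Sun=6)
Days before September (Jan-Aug): 244; offset = 244 + 16 - 1 = 259
Weekday index = (2 + 259) mod 7 = 2

Day of the week: Wednesday


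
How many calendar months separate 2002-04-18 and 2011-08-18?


From April 2002 to August 2011
9 years * 12 = 108 months, plus 4 months = 112

112 months


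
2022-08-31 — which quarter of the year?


Month: August (month 8)
Q1: Jan-Mar, Q2: Apr-Jun, Q3: Jul-Sep, Q4: Oct-Dec

Q3


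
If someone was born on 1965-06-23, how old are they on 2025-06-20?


Birth: 1965-06-23
Reference: 2025-06-20
Year difference: 2025 - 1965 = 60
Birthday not yet reached in 2025, subtract 1

59 years old


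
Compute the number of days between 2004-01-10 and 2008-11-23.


From 2004-01-10 to 2008-11-23
2004-01-10: day of year = 10
2008-11-23: days before November = 31 + 29 + 31 + 30 + 31 + 30 + 31 + 31 + 30 + 31 = 305 (2008 is a leap year); day of year = 305 + 23 = 328
Rest of 2004: 366 - 10 = 356
Full years 2005 (365), 2006 (365), 2007 (365): 1095
Total = 356 + 1095 + 328 = 1779

1779 days


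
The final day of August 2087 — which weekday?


August 2087 has 31 days
Anchor: Jan 1, 2087. With p = 2087 - 1 = 2086: (p + p//4 - p//100 + p//400) mod 7 = (2086 + 521 - 20 + 5) mod 7 = 2592 mod 7 = 2 -> Wednesday (Mon=0 ... Sun=6)
Days before August (Jan-Jul): 212; August 1 index = (2 + 212) mod 7 = 4 -> Friday
Last day offset: 31 - 1 = 30 days
Weekday index = (4 + 30) mod 7 = 6

Sunday, August 31


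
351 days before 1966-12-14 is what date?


Start: 1966-12-14, subtract 351 days
Back 14 days from December 14 reaches November 30, 1966 -> 337 left
November 1966 has 30 days -> back to October 31, 1966 -> 307 left
October 1966 has 31 days -> back to September 30, 1966 -> 276 left
September 1966 has 30 days -> back to August 31, 1966 -> 246 left
August 1966 has 31 days -> back to July 31, 1966 -> 215 left
July 1966 has 31 days -> back to June 30, 1966 -> 184 left
June 1966 has 30 days -> back to May 31, 1966 -> 154 left
May 1966 has 31 days -> back to April 30, 1966 -> 123 left
April 1966 has 30 days -> back to March 31, 1966 -> 93 left
March 1966 has 31 days -> back to February 28, 1966 -> 62 left
February 1966 has 28 days -> back to January 31, 1966 -> 34 left
January 1966 has 31 days -> back to December 31, 1965 -> 3 left
December 1965: 31 - 3 = 28 -> lands on December 28

Result: 1965-12-28


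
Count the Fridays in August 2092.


August 2092 has 31 days
Anchor: Jan 1, 2092. With p = 2092 - 1 = 2091: (p + p//4 - p//100 + p//400) mod 7 = (2091 + 522 - 20 + 5) mod 7 = 2598 mod 7 = 1 -> Tuesday (Mon=0 ... Sun=6)
Days before August (Jan-Jul): 213; August 1 index = (1 + 213) mod 7 = 4 -> Friday
First Friday is August 1
Fridays: 1, 8, 15, 22, 29

5 Fridays


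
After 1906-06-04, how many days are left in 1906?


Day of year: 155 of 365
Remaining = 365 - 155

210 days


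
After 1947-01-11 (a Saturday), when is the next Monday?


Current: Saturday
Target: Monday
Days ahead: 2

Next Monday: 1947-01-13


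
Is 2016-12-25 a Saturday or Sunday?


Anchor: Jan 1, 2016. With p = 2016 - 1 = 2015: (p + p//4 - p//100 + p//400) mod 7 = (2015 + 503 - 20 + 5) mod 7 = 2503 mod 7 = 4 -> Friday (Mon=0 ... Sun=6)
Day of year: 360; offset = 359
Weekday index = (4 + 359) mod 7 = 6 -> Sunday
Weekend days: Saturday, Sunday

Yes


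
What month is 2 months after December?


December is month 12
12 + 2 = 14; wrap: 14 - 12 = 2

February


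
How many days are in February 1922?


February 1922 (leap year: no)

28 days


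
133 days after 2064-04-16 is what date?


Start: 2064-04-16, add 133 days
April 2064 has 30 days: 30 - 16 = 14 days to April 30 -> 119 left
May 2064 has 31 days -> 88 left
June 2064 has 30 days -> 58 left
July 2064 has 31 days -> 27 left
August 2064: 27 <= 31 -> lands on August 27

Result: 2064-08-27


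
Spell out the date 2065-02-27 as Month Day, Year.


ISO 2065-02-27 parses as year=2065, month=02, day=27
Month 2 -> February

February 27, 2065


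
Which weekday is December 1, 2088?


Target: December 1, 2088
Anchor: Jan 1, 2088. With p = 2088 - 1 = 2087: (p + p//4 - p//100 + p//400) mod 7 = (2087 + 521 - 20 + 5) mod 7 = 2593 mod 7 = 3 -> Thursday (Mon=0 ... Sun=6)
Days before December (Jan-Nov): 335 days
Weekday index = (3 + 335) mod 7 = 2

Wednesday


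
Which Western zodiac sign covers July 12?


Date: July 12
Conventional tropical zodiac dates: Cancer from June 21 onward; Leo starts July 23
July 12 falls within the Cancer range

Cancer


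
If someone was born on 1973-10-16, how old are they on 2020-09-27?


Birth: 1973-10-16
Reference: 2020-09-27
Year difference: 2020 - 1973 = 47
Birthday not yet reached in 2020, subtract 1

46 years old


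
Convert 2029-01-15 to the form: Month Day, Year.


ISO 2029-01-15 parses as year=2029, month=01, day=15
Month 1 -> January

January 15, 2029


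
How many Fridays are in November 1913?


November 1913 has 30 days
Anchor: Jan 1, 1913. With p = 1913 - 1 = 1912: (p + p//4 - p//100 + p//400) mod 7 = (1912 + 478 - 19 + 4) mod 7 = 2375 mod 7 = 2 -> Wednesday (Mon=0 ... Sun=6)
Days before November (Jan-Oct): 304; November 1 index = (2 + 304) mod 7 = 5 -> Saturday
First Friday is November 7
Fridays: 7, 14, 21, 28

4 Fridays


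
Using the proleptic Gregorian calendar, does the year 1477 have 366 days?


Gregorian leap year rule: divisible by 4, but not by 100, unless also by 400.
1477 is not divisible by 4 -> not a leap year

No


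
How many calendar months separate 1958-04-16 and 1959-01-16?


From April 1958 to January 1959
1 year * 12 = 12 months, minus 3 months = 9

9 months


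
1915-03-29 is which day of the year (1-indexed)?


Date: March 29, 1915
Days in months 1 through 2: 59
Plus 29 days in March

Day of year: 88


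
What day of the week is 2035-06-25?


Date: June 25, 2035
Anchor: Jan 1, 2035. With p = 2035 - 1 = 2034: (p + p//4 - p//100 + p//400) mod 7 = (2034 + 508 - 20 + 5) mod 7 = 2527 mod 7 = 0 -> Monday (Mon=0 ... Sun=6)
Days before June (Jan-May): 151; offset = 151 + 25 - 1 = 175
Weekday index = (0 + 175) mod 7 = 0

Day of the week: Monday


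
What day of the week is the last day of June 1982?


June 1982 has 30 days
Anchor: Jan 1, 1982. With p = 1982 - 1 = 1981: (p + p//4 - p//100 + p//400) mod 7 = (1981 + 495 - 19 + 4) mod 7 = 2461 mod 7 = 4 -> Friday (Mon=0 ... Sun=6)
Days before June (Jan-May): 151; June 1 index = (4 + 151) mod 7 = 1 -> Tuesday
Last day offset: 30 - 1 = 29 days
Weekday index = (1 + 29) mod 7 = 2

Wednesday, June 30


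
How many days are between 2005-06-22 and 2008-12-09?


From 2005-06-22 to 2008-12-09
2005-06-22: days before June = 31 + 28 + 31 + 30 + 31 = 151 (2005 is not a leap year); day of year = 151 + 22 = 173
2008-12-09: days before December = 31 + 29 + 31 + 30 + 31 + 30 + 31 + 31 + 30 + 31 + 30 = 335 (2008 is a leap year); day of year = 335 + 9 = 344
Rest of 2005: 365 - 173 = 192
Full years 2006 (365), 2007 (365): 730
Total = 192 + 730 + 344 = 1266

1266 days


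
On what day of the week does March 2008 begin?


Target: March 1, 2008
Anchor: Jan 1, 2008. With p = 2008 - 1 = 2007: (p + p//4 - p//100 + p//400) mod 7 = (2007 + 501 - 20 + 5) mod 7 = 2493 mod 7 = 1 -> Tuesday (Mon=0 ... Sun=6)
Days before March (Jan-Feb): 60 days
Weekday index = (1 + 60) mod 7 = 5

Saturday


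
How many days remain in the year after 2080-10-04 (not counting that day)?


Day of year: 278 of 366
Remaining = 366 - 278

88 days


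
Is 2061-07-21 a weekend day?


Anchor: Jan 1, 2061. With p = 2061 - 1 = 2060: (p + p//4 - p//100 + p//400) mod 7 = (2060 + 515 - 20 + 5) mod 7 = 2560 mod 7 = 5 -> Saturday (Mon=0 ... Sun=6)
Day of year: 202; offset = 201
Weekday index = (5 + 201) mod 7 = 3 -> Thursday
Weekend days: Saturday, Sunday

No


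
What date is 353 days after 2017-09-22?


Start: 2017-09-22, add 353 days
September 2017 has 30 days: 30 - 22 = 8 days to September 30 -> 345 left
October 2017 has 31 days -> 314 left
November 2017 has 30 days -> 284 left
December 2017 has 31 days -> 253 left
January 2018 has 31 days -> 222 left
February 2018 has 28 days -> 194 left
March 2018 has 31 days -> 163 left
April 2018 has 30 days -> 133 left
May 2018 has 31 days -> 102 left
June 2018 has 30 days -> 72 left
July 2018 has 31 days -> 41 left
August 2018 has 31 days -> 10 left
September 2018: 10 <= 30 -> lands on September 10

Result: 2018-09-10


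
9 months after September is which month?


September is month 9
9 + 9 = 18; wrap: 18 - 12 = 6

June


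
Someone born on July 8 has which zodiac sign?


Date: July 8
Conventional tropical zodiac dates: Cancer from June 21 onward; Leo starts July 23
July 8 falls within the Cancer range

Cancer


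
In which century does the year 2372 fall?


Century = (year - 1) // 100 + 1
= (2372 - 1) // 100 + 1
= 2371 // 100 + 1
= 23 + 1

24th century


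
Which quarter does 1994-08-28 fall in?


Month: August (month 8)
Q1: Jan-Mar, Q2: Apr-Jun, Q3: Jul-Sep, Q4: Oct-Dec

Q3


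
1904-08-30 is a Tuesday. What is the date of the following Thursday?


Current: Tuesday
Target: Thursday
Days ahead: 2

Next Thursday: 1904-09-01


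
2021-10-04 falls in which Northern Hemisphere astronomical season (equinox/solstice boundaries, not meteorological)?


Date: October 4
Astronomical Autumn (approx.; exact equinox/solstice day varies by year): September 22 to December 20
October 4 falls within the Autumn window

Autumn


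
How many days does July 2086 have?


July 2086

31 days


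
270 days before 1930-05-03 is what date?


Start: 1930-05-03, subtract 270 days
Back 3 days from May 3 reaches April 30, 1930 -> 267 left
April 1930 has 30 days -> back to March 31, 1930 -> 237 left
March 1930 has 31 days -> back to February 28, 1930 -> 206 left
February 1930 has 28 days -> back to January 31, 1930 -> 178 left
January 1930 has 31 days -> back to December 31, 1929 -> 147 left
December 1929 has 31 days -> back to November 30, 1929 -> 116 left
November 1929 has 30 days -> back to October 31, 1929 -> 86 left
October 1929 has 31 days -> back to September 30, 1929 -> 55 left
September 1929 has 30 days -> back to August 31, 1929 -> 25 left
August 1929: 31 - 25 = 6 -> lands on August 6

Result: 1929-08-06


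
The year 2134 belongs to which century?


Century = (year - 1) // 100 + 1
= (2134 - 1) // 100 + 1
= 2133 // 100 + 1
= 21 + 1

22nd century


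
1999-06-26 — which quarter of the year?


Month: June (month 6)
Q1: Jan-Mar, Q2: Apr-Jun, Q3: Jul-Sep, Q4: Oct-Dec

Q2


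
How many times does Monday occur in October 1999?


October 1999 has 31 days
Anchor: Jan 1, 1999. With p = 1999 - 1 = 1998: (p + p//4 - p//100 + p//400) mod 7 = (1998 + 499 - 19 + 4) mod 7 = 2482 mod 7 = 4 -> Friday (Mon=0 ... Sun=6)
Days before October (Jan-Sep): 273; October 1 index = (4 + 273) mod 7 = 4 -> Friday
First Monday is October 4
Mondays: 4, 11, 18, 25

4 Mondays


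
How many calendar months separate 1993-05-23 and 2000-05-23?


From May 1993 to May 2000
7 years * 12 = 84 months = 84

84 months


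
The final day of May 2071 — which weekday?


May 2071 has 31 days
Anchor: Jan 1, 2071. With p = 2071 - 1 = 2070: (p + p//4 - p//100 + p//400) mod 7 = (2070 + 517 - 20 + 5) mod 7 = 2572 mod 7 = 3 -> Thursday (Mon=0 ... Sun=6)
Days before May (Jan-Apr): 120; May 1 index = (3 + 120) mod 7 = 4 -> Friday
Last day offset: 31 - 1 = 30 days
Weekday index = (4 + 30) mod 7 = 6

Sunday, May 31


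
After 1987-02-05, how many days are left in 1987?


Day of year: 36 of 365
Remaining = 365 - 36

329 days


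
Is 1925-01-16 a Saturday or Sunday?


Anchor: Jan 1, 1925. With p = 1925 - 1 = 1924: (p + p//4 - p//100 + p//400) mod 7 = (1924 + 481 - 19 + 4) mod 7 = 2390 mod 7 = 3 -> Thursday (Mon=0 ... Sun=6)
Day of year: 16; offset = 15
Weekday index = (3 + 15) mod 7 = 4 -> Friday
Weekend days: Saturday, Sunday

No


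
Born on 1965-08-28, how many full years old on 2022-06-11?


Birth: 1965-08-28
Reference: 2022-06-11
Year difference: 2022 - 1965 = 57
Birthday not yet reached in 2022, subtract 1

56 years old


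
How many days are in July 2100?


July 2100

31 days


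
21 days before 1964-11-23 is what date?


Start: 1964-11-23, subtract 21 days
23 - 21 = 2 stays within November 1964

Result: 1964-11-02


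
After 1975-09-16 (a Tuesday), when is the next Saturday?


Current: Tuesday
Target: Saturday
Days ahead: 4

Next Saturday: 1975-09-20
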